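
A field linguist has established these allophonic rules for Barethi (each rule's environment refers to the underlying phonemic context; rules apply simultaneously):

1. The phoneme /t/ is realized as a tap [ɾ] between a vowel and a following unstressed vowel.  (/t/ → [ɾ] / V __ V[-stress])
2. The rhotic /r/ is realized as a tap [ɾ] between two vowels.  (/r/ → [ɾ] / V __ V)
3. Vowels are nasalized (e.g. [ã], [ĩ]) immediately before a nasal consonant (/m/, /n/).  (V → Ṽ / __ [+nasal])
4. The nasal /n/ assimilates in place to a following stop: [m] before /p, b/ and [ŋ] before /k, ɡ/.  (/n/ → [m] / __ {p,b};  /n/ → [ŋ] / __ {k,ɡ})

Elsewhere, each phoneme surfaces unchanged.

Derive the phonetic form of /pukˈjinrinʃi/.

[pukˈjĩnrĩnʃi]

/p/ — not in any rule's target class → [p].
/u/ (between /p/ and /k/) fails the environment for rule 3, so it stays [u].
/k/ — not in any rule's target class → [k].
/j/ (between /k/ and /i/): no rule targets it → [j].
Rule 3 applies to /i/ (between /j/ and /n/: before a nasal consonant) → [ĩ].
/n/ (between /i/ and /r/) is in the target of rule 4 but the environment (before a labial or velar stop) is not met → [n].
/r/ — between /n/ and /i/; rule 2 does not apply here → [r].
Rule 3 applies to /i/ (between /r/ and /n/: before a nasal consonant) → [ĩ].
/n/ (between /i/ and /ʃ/): rule 4 targets it, but not before a labial or velar stop → unchanged [n].
/ʃ/ (between /n/ and /i/): no rule targets it → [ʃ].
/i/ (word-final) fails the environment for rule 3, so it stays [i].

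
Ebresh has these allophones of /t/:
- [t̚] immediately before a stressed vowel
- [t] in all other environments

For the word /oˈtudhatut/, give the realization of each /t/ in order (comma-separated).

[t̚], [t], [t]

Occurrence 1 (position 2): immediately before a stressed vowel → [t̚].
Occurrence 2 (position 7): no conditioning environment matches → elsewhere allophone [t].
Occurrence 3 (position 9): no conditioning environment matches → elsewhere allophone [t].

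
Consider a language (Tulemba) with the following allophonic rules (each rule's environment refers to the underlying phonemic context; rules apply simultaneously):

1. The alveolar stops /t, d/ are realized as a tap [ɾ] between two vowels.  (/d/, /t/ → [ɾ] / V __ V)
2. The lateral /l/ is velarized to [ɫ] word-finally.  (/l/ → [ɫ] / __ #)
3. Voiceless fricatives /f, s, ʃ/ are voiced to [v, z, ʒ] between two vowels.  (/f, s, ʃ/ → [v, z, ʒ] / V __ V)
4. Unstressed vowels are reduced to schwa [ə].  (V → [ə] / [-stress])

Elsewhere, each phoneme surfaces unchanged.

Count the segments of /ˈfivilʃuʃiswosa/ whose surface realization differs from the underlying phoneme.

Segments that undergo a rule: /i/ → [ə] (rule 4); /u/ → [ə] (rule 4); /ʃ/ → [ʒ] (rule 3); /i/ → [ə] (rule 4); /o/ → [ə] (rule 4); /s/ → [z] (rule 3); /a/ → [ə] (rule 4).
All other segments surface unchanged.

7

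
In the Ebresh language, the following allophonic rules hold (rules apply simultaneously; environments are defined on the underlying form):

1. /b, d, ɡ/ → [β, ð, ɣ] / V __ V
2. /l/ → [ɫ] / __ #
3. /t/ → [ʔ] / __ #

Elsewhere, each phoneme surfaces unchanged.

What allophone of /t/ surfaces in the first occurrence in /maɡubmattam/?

[t]

/t/ — between /a/ and /t/; rule 3 does not apply here → [t].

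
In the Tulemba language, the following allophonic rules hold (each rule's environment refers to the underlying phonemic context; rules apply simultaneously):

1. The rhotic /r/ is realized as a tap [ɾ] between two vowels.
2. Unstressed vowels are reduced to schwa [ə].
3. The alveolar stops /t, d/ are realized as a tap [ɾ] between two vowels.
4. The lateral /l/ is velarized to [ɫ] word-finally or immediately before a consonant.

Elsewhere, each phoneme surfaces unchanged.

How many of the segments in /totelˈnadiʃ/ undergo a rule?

6

Segments that undergo a rule: /o/ → [ə] (rule 2); /t/ → [ɾ] (rule 3); /e/ → [ə] (rule 2); /l/ → [ɫ] (rule 4); /d/ → [ɾ] (rule 3); /i/ → [ə] (rule 2).
All other segments surface unchanged.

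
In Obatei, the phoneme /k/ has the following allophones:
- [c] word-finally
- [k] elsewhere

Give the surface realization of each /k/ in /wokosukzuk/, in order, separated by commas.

[k], [k], [c]

Occurrence 1 (position 3): no conditioning environment matches → elsewhere allophone [k].
Occurrence 2 (position 7): no conditioning environment matches → elsewhere allophone [k].
Occurrence 3 (position 10): word-finally → [c].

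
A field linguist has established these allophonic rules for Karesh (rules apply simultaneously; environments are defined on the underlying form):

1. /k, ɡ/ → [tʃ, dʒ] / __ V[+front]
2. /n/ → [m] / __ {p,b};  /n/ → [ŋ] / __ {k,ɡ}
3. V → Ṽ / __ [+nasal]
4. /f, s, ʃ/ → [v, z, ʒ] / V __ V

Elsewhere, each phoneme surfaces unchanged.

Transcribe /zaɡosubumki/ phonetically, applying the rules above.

/z/ (word-initial): no rule targets it → [z].
/a/ (between /z/ and /ɡ/) fails the environment for rule 3, so it stays [a].
/ɡ/ (between /a/ and /o/) fails the environment for rule 1, so it stays [ɡ].
/o/ — between /ɡ/ and /s/; rule 3 does not apply here → [o].
/s/ meets the environment for rule 4 (between two vowels) → [z].
/u/ (between /s/ and /b/) is in the target of rule 3 but the environment (before a nasal consonant) is not met → [u].
/b/ — not in any rule's target class → [b].
/u/ (between /b/ and /m/): before a nasal consonant, so rule 3 applies → [ũ].
/m/ — not in any rule's target class → [m].
/k/ — between /m/ and /i/, before a front vowel — surfaces as [tʃ] (rule 1).
/i/ (word-final) fails the environment for rule 3, so it stays [i].

[zaɡozubũmtʃi]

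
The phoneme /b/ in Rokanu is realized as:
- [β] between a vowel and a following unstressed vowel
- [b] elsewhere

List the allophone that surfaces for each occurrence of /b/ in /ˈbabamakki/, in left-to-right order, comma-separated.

Occurrence 1 (position 1): no conditioning environment matches → elsewhere allophone [b].
Occurrence 2 (position 3): between a vowel and a following unstressed vowel → [β].

[b], [β]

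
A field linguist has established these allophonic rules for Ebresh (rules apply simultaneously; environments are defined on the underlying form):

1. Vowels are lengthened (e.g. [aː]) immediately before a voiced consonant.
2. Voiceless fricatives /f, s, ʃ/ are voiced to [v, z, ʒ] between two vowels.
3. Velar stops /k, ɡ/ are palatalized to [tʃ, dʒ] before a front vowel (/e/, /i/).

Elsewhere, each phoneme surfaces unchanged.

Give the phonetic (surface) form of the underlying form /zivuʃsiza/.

/z/ stays [z].
/i/ (between /z/ and /v/) occurs before a voiced consonant → [iː] by rule 1.
/v/ (between /i/ and /u/): no rule targets it → [v].
/u/ — between /v/ and /ʃ/; rule 1 does not apply here → [u].
/ʃ/ — between /u/ and /s/; rule 2 does not apply here → [ʃ].
/s/ (between /ʃ/ and /i/): rule 2 targets it, but not between two vowels → unchanged [s].
Rule 1 applies to /i/ (between /s/ and /z/: before a voiced consonant) → [iː].
/z/ stays [z].
/a/ (word-final) fails the environment for rule 1, so it stays [a].

[ziːvuʃsiːza]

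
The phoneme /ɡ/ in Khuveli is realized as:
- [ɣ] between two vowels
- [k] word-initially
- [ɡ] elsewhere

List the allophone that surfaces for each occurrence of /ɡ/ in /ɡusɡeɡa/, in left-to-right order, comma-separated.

[k], [ɡ], [ɣ]

Occurrence 1 (position 1): word-initially → [k].
Occurrence 2 (position 4): no conditioning environment matches → elsewhere allophone [ɡ].
Occurrence 3 (position 6): between two vowels → [ɣ].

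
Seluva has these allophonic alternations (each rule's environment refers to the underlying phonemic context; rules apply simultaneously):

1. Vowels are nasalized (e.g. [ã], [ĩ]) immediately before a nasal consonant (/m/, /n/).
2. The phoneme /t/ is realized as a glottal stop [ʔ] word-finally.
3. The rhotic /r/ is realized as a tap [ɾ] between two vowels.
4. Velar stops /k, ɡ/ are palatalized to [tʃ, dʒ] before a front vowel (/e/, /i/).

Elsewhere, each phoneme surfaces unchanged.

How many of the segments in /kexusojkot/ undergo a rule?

Segments that undergo a rule: /k/ → [tʃ] (rule 4); /t/ → [ʔ] (rule 2).
All other segments surface unchanged.

2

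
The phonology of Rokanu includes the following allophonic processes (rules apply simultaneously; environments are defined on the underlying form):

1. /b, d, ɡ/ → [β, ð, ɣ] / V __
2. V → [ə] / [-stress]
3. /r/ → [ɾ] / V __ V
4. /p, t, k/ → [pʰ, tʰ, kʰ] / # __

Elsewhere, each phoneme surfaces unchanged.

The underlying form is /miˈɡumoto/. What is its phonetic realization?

[məˈɣumətə]

/i/ meets the environment for rule 2 (in an unstressed syllable) → [ə].
Rule 1 applies to /ɡ/ (between /i/ and /u/: immediately after a vowel) → [ɣ].
/u/ (between /ɡ/ and /m/) fails the environment for rule 2, so it stays [u].
/o/ meets the environment for rule 2 (in an unstressed syllable) → [ə].
/t/ (between /o/ and /o/) fails the environment for rule 4, so it stays [t].
/o/ — word-final, in an unstressed syllable — surfaces as [ə] (rule 2).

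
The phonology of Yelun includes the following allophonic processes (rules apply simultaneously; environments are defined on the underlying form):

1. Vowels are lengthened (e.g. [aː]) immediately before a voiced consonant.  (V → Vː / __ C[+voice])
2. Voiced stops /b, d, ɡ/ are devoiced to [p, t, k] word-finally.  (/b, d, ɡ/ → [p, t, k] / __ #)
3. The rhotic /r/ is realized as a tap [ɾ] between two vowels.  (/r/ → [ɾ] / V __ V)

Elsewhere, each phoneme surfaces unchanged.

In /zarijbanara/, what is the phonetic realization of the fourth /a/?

[a]

/a/ (word-final): rule 1 targets it, but not before a voiced consonant → unchanged [a].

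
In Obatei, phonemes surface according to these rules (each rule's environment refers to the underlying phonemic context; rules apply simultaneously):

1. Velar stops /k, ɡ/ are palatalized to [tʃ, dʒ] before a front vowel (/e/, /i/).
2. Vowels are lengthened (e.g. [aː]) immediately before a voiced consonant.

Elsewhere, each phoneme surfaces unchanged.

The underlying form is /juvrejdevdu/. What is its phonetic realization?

/j/ (word-initial): no rule targets it → [j].
/u/ (between /j/ and /v/) occurs before a voiced consonant → [uː] by rule 2.
/v/ stays [v].
/r/ (between /v/ and /e/) is unaffected → [r].
/e/ meets the environment for rule 2 (before a voiced consonant) → [eː].
/j/ — not in any rule's target class → [j].
/d/ (between /j/ and /e/) is unaffected → [d].
/e/ (between /d/ and /v/): before a voiced consonant, so rule 2 applies → [eː].
/v/ — not in any rule's target class → [v].
/d/ stays [d].
/u/ (word-final) is in the target of rule 2 but the environment (before a voiced consonant) is not met → [u].

[juːvreːjdeːvdu]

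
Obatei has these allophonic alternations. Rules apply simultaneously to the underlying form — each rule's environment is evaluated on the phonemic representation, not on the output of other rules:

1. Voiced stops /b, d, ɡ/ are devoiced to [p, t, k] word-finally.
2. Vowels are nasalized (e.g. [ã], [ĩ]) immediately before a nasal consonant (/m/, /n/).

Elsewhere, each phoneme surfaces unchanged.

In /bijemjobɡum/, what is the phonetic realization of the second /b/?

/b/ (between /o/ and /ɡ/) is in the target of rule 1 but the environment (word-finally) is not met → [b].

[b]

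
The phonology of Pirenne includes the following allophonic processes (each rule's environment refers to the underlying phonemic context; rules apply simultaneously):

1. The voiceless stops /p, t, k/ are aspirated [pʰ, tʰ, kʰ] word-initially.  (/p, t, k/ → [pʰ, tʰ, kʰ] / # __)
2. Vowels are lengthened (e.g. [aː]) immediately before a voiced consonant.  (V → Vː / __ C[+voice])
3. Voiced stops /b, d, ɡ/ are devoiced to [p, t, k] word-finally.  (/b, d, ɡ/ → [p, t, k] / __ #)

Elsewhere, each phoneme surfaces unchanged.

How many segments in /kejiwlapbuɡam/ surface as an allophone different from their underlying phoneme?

Segments that undergo a rule: /k/ → [kʰ] (rule 1); /e/ → [eː] (rule 2); /i/ → [iː] (rule 2); /u/ → [uː] (rule 2); /a/ → [aː] (rule 2).
All other segments surface unchanged.

5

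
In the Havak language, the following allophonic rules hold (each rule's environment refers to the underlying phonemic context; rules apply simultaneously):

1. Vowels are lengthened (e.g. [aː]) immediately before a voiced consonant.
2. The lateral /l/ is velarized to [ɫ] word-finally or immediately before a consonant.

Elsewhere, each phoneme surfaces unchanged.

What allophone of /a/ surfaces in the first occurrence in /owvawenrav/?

[aː]

/a/ — between /v/ and /w/, before a voiced consonant — surfaces as [aː] (rule 1).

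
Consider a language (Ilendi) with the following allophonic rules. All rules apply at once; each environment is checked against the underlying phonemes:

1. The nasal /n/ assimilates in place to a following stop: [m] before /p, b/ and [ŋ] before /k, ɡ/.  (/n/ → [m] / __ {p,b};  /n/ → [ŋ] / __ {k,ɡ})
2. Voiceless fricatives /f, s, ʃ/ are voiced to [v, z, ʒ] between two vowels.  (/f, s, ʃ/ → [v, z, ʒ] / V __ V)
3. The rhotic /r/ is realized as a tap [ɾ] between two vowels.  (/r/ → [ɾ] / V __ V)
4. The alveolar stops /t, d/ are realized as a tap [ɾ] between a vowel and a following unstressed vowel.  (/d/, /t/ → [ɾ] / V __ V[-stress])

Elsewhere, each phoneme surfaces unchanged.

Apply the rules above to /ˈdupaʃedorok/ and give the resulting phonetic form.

[ˈdupaʒeɾoɾok]

/d/ (word-initial) is in the target of rule 4 but the environment (between a vowel and a following unstressed vowel) is not met → [d].
/u/ — not in any rule's target class → [u].
/p/ (between /u/ and /a/) is unaffected → [p].
/a/ (between /p/ and /ʃ/): no rule targets it → [a].
/ʃ/ (between /a/ and /e/) occurs between two vowels → [ʒ] by rule 2.
/e/ stays [e].
Rule 4 applies to /d/ (between /e/ and /o/: between a vowel and a following unstressed vowel) → [ɾ].
/o/ — not in any rule's target class → [o].
/r/ — between /o/ and /o/, between two vowels — surfaces as [ɾ] (rule 3).
/o/ — not in any rule's target class → [o].
/k/ (word-final) is unaffected → [k].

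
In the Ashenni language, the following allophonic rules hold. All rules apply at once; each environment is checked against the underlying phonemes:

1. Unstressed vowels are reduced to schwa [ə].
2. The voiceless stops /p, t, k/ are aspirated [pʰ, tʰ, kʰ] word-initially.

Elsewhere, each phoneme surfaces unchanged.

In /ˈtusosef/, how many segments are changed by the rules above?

3

Segments that undergo a rule: /t/ → [tʰ] (rule 2); /o/ → [ə] (rule 1); /e/ → [ə] (rule 1).
All other segments surface unchanged.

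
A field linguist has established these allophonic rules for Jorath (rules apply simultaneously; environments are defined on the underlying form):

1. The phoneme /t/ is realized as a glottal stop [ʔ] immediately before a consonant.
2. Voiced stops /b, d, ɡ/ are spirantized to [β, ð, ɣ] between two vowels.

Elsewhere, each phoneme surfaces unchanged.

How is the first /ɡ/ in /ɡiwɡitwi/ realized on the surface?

[ɡ]

/ɡ/ (word-initial): rule 2 targets it, but not between two vowels → unchanged [ɡ].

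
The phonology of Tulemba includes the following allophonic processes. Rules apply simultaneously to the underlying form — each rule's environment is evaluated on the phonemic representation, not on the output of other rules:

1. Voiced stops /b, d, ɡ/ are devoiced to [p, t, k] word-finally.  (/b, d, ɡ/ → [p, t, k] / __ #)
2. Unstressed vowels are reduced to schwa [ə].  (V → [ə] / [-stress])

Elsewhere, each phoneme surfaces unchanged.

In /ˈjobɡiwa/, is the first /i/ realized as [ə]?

Yes

/i/ (between /ɡ/ and /w/): in an unstressed syllable, so rule 2 applies → [ə].
The actual realization is [ə], which matches [ə].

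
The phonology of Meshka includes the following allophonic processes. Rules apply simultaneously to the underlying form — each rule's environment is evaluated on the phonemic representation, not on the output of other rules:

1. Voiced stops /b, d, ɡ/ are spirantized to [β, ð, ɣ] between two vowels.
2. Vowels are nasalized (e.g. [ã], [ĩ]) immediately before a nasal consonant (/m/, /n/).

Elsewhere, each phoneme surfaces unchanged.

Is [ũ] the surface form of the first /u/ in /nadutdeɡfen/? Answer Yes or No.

/u/ — between /d/ and /t/; rule 2 does not apply here → [u].
The actual realization is [u], not [ũ].

No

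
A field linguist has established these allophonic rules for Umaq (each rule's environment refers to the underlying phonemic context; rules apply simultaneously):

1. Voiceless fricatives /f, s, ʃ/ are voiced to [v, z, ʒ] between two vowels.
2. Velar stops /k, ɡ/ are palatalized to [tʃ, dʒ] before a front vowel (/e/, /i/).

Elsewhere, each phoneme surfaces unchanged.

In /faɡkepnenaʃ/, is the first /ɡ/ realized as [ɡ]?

Yes

/ɡ/ (between /a/ and /k/) fails the environment for rule 2, so it stays [ɡ].
The actual realization is [ɡ], which matches [ɡ].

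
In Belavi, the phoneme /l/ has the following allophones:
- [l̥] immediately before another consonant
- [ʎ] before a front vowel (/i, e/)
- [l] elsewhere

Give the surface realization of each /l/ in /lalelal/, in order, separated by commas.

[l], [ʎ], [l], [l]

Occurrence 1 (position 1): no conditioning environment matches → elsewhere allophone [l].
Occurrence 2 (position 3): before a front vowel (/i, e/) → [ʎ].
Occurrence 3 (position 5): no conditioning environment matches → elsewhere allophone [l].
Occurrence 4 (position 7): no conditioning environment matches → elsewhere allophone [l].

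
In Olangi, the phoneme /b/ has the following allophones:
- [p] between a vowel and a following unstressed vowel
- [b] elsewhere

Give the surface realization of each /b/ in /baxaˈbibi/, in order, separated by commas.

[b], [b], [p]

Occurrence 1 (position 1): no conditioning environment matches → elsewhere allophone [b].
Occurrence 2 (position 5): no conditioning environment matches → elsewhere allophone [b].
Occurrence 3 (position 7): between a vowel and a following unstressed vowel → [p].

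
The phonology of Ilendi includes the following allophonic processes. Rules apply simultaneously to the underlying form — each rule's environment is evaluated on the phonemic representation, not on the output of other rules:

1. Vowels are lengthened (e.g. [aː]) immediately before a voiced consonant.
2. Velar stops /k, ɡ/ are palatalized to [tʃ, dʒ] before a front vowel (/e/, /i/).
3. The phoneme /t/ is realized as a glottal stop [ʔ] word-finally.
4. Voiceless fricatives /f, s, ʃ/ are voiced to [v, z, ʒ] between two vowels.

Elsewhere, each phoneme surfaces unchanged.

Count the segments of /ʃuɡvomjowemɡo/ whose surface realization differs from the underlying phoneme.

4

Segments that undergo a rule: /u/ → [uː] (rule 1); /o/ → [oː] (rule 1); /o/ → [oː] (rule 1); /e/ → [eː] (rule 1).
All other segments surface unchanged.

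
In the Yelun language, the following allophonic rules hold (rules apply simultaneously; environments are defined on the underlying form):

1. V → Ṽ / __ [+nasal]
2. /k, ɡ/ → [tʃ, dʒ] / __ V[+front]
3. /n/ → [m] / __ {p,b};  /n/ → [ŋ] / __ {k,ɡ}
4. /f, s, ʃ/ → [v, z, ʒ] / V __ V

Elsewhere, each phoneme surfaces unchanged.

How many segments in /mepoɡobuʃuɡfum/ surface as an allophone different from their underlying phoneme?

Segments that undergo a rule: /ʃ/ → [ʒ] (rule 4); /u/ → [ũ] (rule 1).
All other segments surface unchanged.

2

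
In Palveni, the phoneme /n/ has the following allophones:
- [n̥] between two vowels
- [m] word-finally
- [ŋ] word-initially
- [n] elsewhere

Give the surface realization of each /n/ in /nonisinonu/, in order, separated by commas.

[ŋ], [n̥], [n̥], [n̥]

Occurrence 1 (position 1): word-initially → [ŋ].
Occurrence 2 (position 3): between two vowels → [n̥].
Occurrence 3 (position 7): between two vowels → [n̥].
Occurrence 4 (position 9): between two vowels → [n̥].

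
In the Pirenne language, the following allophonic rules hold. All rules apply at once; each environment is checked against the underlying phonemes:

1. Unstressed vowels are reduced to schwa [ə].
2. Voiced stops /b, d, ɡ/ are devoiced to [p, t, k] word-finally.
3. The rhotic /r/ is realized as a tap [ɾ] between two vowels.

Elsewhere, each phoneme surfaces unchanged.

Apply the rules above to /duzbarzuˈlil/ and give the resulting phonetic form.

/d/ (word-initial) fails the environment for rule 2, so it stays [d].
/u/ — between /d/ and /z/, in an unstressed syllable — surfaces as [ə] (rule 1).
/z/ (between /u/ and /b/) is unaffected → [z].
/b/ (between /z/ and /a/) fails the environment for rule 2, so it stays [b].
/a/ (between /b/ and /r/): in an unstressed syllable, so rule 1 applies → [ə].
/r/ (between /a/ and /z/): rule 3 targets it, but not between two vowels → unchanged [r].
/z/ stays [z].
/u/ (between /z/ and /l/) occurs in an unstressed syllable → [ə] by rule 1.
/l/ stays [l].
/i/ (between /l/ and /l/): rule 1 targets it, but not in an unstressed syllable → unchanged [i].
/l/ (word-final) is unaffected → [l].

[dəzbərzəˈlil]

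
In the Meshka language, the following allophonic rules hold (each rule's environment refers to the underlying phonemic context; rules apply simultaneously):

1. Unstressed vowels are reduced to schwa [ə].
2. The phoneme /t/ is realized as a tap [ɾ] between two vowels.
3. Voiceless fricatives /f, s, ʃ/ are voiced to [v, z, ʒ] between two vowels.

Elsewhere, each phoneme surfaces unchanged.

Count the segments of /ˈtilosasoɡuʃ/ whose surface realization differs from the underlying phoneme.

Segments that undergo a rule: /o/ → [ə] (rule 1); /s/ → [z] (rule 3); /a/ → [ə] (rule 1); /s/ → [z] (rule 3); /o/ → [ə] (rule 1); /u/ → [ə] (rule 1).
All other segments surface unchanged.

6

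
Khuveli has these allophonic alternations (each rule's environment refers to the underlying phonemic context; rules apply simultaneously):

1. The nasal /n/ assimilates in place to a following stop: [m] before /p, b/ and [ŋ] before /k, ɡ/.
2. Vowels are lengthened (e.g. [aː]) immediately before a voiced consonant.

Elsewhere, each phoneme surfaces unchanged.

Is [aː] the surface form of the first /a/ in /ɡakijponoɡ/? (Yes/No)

/a/ (between /ɡ/ and /k/) is in the target of rule 2 but the environment (before a voiced consonant) is not met → [a].
The actual realization is [a], not [aː].

No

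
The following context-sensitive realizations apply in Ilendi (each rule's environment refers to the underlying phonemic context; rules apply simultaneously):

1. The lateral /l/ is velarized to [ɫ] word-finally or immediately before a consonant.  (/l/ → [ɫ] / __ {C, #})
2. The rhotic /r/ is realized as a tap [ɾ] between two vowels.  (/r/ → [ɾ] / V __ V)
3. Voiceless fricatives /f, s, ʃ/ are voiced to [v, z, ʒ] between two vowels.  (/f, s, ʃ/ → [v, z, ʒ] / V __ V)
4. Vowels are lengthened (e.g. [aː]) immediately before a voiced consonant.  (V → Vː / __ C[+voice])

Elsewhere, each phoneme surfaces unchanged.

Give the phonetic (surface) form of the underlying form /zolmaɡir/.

Rule 4 applies to /o/ (between /z/ and /l/: before a voiced consonant) → [oː].
/l/ — between /o/ and /m/, word-finally or immediately before a consonant — surfaces as [ɫ] (rule 1).
/a/ — between /m/ and /ɡ/, before a voiced consonant — surfaces as [aː] (rule 4).
/i/ — between /ɡ/ and /r/, before a voiced consonant — surfaces as [iː] (rule 4).
/r/ (word-final) fails the environment for rule 2, so it stays [r].

[zoːɫmaːɡiːr]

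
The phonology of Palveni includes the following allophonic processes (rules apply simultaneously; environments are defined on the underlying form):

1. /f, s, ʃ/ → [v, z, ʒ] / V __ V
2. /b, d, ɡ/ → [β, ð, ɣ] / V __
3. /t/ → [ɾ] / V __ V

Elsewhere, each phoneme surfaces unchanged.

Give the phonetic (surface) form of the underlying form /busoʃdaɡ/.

[buzoʃdaɣ]

/b/ — word-initial; rule 2 does not apply here → [b].
/u/ stays [u].
/s/ (between /u/ and /o/): between two vowels, so rule 1 applies → [z].
/o/ (between /s/ and /ʃ/): no rule targets it → [o].
/ʃ/ (between /o/ and /d/): rule 1 targets it, but not between two vowels → unchanged [ʃ].
/d/ (between /ʃ/ and /a/) fails the environment for rule 2, so it stays [d].
/a/ — not in any rule's target class → [a].
/ɡ/ (word-final) occurs immediately after a vowel → [ɣ] by rule 2.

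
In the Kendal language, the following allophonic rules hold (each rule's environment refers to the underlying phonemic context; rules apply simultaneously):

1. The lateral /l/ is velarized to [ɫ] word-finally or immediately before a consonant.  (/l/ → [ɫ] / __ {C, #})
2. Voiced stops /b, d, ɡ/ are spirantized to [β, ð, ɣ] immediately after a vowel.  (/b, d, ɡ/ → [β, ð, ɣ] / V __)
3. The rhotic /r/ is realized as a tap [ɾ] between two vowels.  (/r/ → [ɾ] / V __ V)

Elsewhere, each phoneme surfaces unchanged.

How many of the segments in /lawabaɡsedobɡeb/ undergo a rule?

5

Segments that undergo a rule: /b/ → [β] (rule 2); /ɡ/ → [ɣ] (rule 2); /d/ → [ð] (rule 2); /b/ → [β] (rule 2); /b/ → [β] (rule 2).
All other segments surface unchanged.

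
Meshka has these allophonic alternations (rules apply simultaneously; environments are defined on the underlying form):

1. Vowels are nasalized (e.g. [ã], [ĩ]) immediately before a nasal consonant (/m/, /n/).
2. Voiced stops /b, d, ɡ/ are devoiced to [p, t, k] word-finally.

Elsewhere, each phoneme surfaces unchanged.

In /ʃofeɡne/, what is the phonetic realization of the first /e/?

[e]

/e/ (between /f/ and /ɡ/): rule 1 targets it, but not before a nasal consonant → unchanged [e].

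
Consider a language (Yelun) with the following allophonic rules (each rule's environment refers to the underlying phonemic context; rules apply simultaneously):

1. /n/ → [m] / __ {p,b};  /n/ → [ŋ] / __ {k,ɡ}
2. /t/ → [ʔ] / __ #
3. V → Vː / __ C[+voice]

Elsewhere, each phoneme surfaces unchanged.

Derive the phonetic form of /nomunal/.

[noːmuːnaːl]

/n/ (word-initial) is in the target of rule 1 but the environment (before a labial or velar stop) is not met → [n].
/o/ — between /n/ and /m/, before a voiced consonant — surfaces as [oː] (rule 3).
/m/ stays [m].
/u/ — between /m/ and /n/, before a voiced consonant — surfaces as [uː] (rule 3).
/n/ (between /u/ and /a/) fails the environment for rule 1, so it stays [n].
/a/ (between /n/ and /l/): before a voiced consonant, so rule 3 applies → [aː].
/l/ — not in any rule's target class → [l].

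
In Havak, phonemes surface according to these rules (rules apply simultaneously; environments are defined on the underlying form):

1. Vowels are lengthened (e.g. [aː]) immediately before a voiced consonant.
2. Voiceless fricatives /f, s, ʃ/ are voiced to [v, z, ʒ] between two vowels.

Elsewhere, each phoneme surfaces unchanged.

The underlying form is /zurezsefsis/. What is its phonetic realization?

/z/ — not in any rule's target class → [z].
Rule 1 applies to /u/ (between /z/ and /r/: before a voiced consonant) → [uː].
/r/ (between /u/ and /e/) is unaffected → [r].
Rule 1 applies to /e/ (between /r/ and /z/: before a voiced consonant) → [eː].
/z/ stays [z].
/s/ (between /z/ and /e/) fails the environment for rule 2, so it stays [s].
/e/ (between /s/ and /f/) is in the target of rule 1 but the environment (before a voiced consonant) is not met → [e].
/f/ (between /e/ and /s/) is in the target of rule 2 but the environment (between two vowels) is not met → [f].
/s/ (between /f/ and /i/) is in the target of rule 2 but the environment (between two vowels) is not met → [s].
/i/ (between /s/ and /s/): rule 1 targets it, but not before a voiced consonant → unchanged [i].
/s/ (word-final) is in the target of rule 2 but the environment (between two vowels) is not met → [s].

[zuːreːzsefsis]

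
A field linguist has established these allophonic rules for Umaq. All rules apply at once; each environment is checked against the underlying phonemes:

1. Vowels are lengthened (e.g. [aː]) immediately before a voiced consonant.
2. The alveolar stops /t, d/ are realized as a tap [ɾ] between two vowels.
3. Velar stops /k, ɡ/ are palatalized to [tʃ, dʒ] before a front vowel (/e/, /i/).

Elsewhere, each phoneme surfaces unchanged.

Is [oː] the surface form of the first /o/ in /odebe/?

Rule 1 applies to /o/ (word-initial: before a voiced consonant) → [oː].
The actual realization is [oː], which matches [oː].

Yes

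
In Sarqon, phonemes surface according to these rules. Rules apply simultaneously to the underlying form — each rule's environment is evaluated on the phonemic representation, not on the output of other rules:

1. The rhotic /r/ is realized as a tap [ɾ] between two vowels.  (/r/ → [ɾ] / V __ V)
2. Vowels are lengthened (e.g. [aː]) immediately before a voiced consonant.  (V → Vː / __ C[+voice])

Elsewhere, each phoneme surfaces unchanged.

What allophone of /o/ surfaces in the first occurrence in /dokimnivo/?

/o/ — between /d/ and /k/; rule 2 does not apply here → [o].

[o]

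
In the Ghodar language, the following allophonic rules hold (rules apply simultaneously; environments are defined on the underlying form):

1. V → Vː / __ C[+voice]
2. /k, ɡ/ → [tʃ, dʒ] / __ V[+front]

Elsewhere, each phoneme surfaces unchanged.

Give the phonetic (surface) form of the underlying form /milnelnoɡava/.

[miːlneːlnoːɡaːva]

/m/ — not in any rule's target class → [m].
/i/ (between /m/ and /l/) occurs before a voiced consonant → [iː] by rule 1.
/l/ (between /i/ and /n/): no rule targets it → [l].
/n/ (between /l/ and /e/) is unaffected → [n].
/e/ meets the environment for rule 1 (before a voiced consonant) → [eː].
/l/ stays [l].
/n/ — not in any rule's target class → [n].
/o/ (between /n/ and /ɡ/) occurs before a voiced consonant → [oː] by rule 1.
/ɡ/ (between /o/ and /a/) is in the target of rule 2 but the environment (before a front vowel) is not met → [ɡ].
/a/ (between /ɡ/ and /v/) occurs before a voiced consonant → [aː] by rule 1.
/v/ — not in any rule's target class → [v].
/a/ — word-final; rule 1 does not apply here → [a].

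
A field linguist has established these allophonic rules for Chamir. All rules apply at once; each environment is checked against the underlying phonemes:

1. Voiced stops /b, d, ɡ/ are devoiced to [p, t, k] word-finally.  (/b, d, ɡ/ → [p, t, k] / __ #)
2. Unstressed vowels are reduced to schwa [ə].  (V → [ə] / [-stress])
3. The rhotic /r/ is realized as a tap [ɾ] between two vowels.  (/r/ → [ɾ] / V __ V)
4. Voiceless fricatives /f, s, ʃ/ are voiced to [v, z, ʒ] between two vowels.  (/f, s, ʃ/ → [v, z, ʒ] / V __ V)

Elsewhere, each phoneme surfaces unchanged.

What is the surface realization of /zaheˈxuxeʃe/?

/a/ (between /z/ and /h/): in an unstressed syllable, so rule 2 applies → [ə].
/e/ (between /h/ and /x/) occurs in an unstressed syllable → [ə] by rule 2.
/u/ (between /x/ and /x/): rule 2 targets it, but not in an unstressed syllable → unchanged [u].
Rule 2 applies to /e/ (between /x/ and /ʃ/: in an unstressed syllable) → [ə].
/ʃ/ — between /e/ and /e/, between two vowels — surfaces as [ʒ] (rule 4).
/e/ — word-final, in an unstressed syllable — surfaces as [ə] (rule 2).

[zəhəˈxuxəʒə]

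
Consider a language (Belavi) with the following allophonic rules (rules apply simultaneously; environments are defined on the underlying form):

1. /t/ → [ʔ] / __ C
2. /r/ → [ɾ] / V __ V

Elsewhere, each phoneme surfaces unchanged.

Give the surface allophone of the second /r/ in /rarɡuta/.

[r]

/r/ (between /a/ and /ɡ/) is in the target of rule 2 but the environment (between two vowels) is not met → [r].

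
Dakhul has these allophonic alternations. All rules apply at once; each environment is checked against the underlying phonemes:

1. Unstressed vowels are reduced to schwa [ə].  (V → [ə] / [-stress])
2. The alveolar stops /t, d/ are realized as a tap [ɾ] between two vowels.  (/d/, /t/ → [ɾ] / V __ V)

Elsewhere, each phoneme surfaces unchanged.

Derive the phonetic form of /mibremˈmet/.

[məbrəmˈmet]

/m/ — not in any rule's target class → [m].
Rule 1 applies to /i/ (between /m/ and /b/: in an unstressed syllable) → [ə].
/b/ stays [b].
/r/ stays [r].
/e/ (between /r/ and /m/) occurs in an unstressed syllable → [ə] by rule 1.
/m/ — not in any rule's target class → [m].
/m/ — not in any rule's target class → [m].
/e/ (between /m/ and /t/) is in the target of rule 1 but the environment (in an unstressed syllable) is not met → [e].
/t/ — word-final; rule 2 does not apply here → [t].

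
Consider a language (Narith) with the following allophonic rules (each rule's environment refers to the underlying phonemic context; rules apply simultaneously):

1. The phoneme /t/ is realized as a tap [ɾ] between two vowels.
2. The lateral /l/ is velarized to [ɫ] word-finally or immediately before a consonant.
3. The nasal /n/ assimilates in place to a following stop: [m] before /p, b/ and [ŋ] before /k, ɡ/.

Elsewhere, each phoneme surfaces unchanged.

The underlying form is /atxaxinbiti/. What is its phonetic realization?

/a/ — not in any rule's target class → [a].
/t/ — between /a/ and /x/; rule 1 does not apply here → [t].
/x/ stays [x].
/a/ — not in any rule's target class → [a].
/x/ (between /a/ and /i/) is unaffected → [x].
/i/ — not in any rule's target class → [i].
/n/ meets the environment for rule 3 (before a labial or velar stop) → [m].
/b/ stays [b].
/i/ — not in any rule's target class → [i].
/t/ — between /i/ and /i/, between two vowels — surfaces as [ɾ] (rule 1).
/i/ — not in any rule's target class → [i].

[atxaximbiɾi]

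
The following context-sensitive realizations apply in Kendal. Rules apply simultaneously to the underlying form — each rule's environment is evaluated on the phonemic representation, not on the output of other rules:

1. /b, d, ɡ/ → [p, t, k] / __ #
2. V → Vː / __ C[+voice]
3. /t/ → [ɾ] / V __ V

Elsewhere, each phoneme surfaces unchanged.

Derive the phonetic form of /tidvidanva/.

/t/ (word-initial): rule 3 targets it, but not between two vowels → unchanged [t].
/i/ (between /t/ and /d/): before a voiced consonant, so rule 2 applies → [iː].
/d/ (between /i/ and /v/): rule 1 targets it, but not word-finally → unchanged [d].
/v/ (between /d/ and /i/) is unaffected → [v].
Rule 2 applies to /i/ (between /v/ and /d/: before a voiced consonant) → [iː].
/d/ (between /i/ and /a/) is in the target of rule 1 but the environment (word-finally) is not met → [d].
/a/ (between /d/ and /n/) occurs before a voiced consonant → [aː] by rule 2.
/n/ (between /a/ and /v/) is unaffected → [n].
/v/ (between /n/ and /a/): no rule targets it → [v].
/a/ (word-final): rule 2 targets it, but not before a voiced consonant → unchanged [a].

[tiːdviːdaːnva]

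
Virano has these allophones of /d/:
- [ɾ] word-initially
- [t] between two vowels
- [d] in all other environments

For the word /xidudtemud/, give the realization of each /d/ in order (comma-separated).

Occurrence 1 (position 3): between two vowels → [t].
Occurrence 2 (position 5): no conditioning environment matches → elsewhere allophone [d].
Occurrence 3 (position 10): no conditioning environment matches → elsewhere allophone [d].

[t], [d], [d]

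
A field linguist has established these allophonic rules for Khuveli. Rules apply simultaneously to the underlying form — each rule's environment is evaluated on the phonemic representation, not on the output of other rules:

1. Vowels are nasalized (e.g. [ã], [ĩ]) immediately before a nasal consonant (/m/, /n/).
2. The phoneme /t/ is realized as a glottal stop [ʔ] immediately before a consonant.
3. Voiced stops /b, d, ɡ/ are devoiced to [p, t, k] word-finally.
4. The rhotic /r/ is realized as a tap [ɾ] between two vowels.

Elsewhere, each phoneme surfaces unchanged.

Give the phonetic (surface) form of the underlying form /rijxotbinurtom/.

/r/ (word-initial) is in the target of rule 4 but the environment (between two vowels) is not met → [r].
/i/ (between /r/ and /j/) is in the target of rule 1 but the environment (before a nasal consonant) is not met → [i].
/j/ — not in any rule's target class → [j].
/x/ — not in any rule's target class → [x].
/o/ (between /x/ and /t/): rule 1 targets it, but not before a nasal consonant → unchanged [o].
/t/ (between /o/ and /b/) occurs immediately before a consonant → [ʔ] by rule 2.
/b/ (between /t/ and /i/) fails the environment for rule 3, so it stays [b].
/i/ meets the environment for rule 1 (before a nasal consonant) → [ĩ].
/n/ (between /i/ and /u/) is unaffected → [n].
/u/ (between /n/ and /r/): rule 1 targets it, but not before a nasal consonant → unchanged [u].
/r/ (between /u/ and /t/) is in the target of rule 4 but the environment (between two vowels) is not met → [r].
/t/ (between /r/ and /o/) is in the target of rule 2 but the environment (immediately before a consonant) is not met → [t].
Rule 1 applies to /o/ (between /t/ and /m/: before a nasal consonant) → [õ].
/m/ — not in any rule's target class → [m].

[rijxoʔbĩnurtõm]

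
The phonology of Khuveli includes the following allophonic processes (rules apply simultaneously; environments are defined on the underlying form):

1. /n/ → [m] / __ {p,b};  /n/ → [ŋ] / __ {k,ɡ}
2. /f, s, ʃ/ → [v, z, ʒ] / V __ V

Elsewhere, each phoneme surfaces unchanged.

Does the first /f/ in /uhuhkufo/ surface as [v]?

/f/ (between /u/ and /o/): between two vowels, so rule 2 applies → [v].
The actual realization is [v], which matches [v].

Yes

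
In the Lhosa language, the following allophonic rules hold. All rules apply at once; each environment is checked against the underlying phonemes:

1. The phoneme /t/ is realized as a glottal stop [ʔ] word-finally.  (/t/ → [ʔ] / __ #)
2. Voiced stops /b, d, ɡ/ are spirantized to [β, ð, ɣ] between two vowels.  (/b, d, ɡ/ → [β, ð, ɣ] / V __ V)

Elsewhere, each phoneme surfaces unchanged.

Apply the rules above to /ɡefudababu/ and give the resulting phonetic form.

/ɡ/ — word-initial; rule 2 does not apply here → [ɡ].
/e/ (between /ɡ/ and /f/): no rule targets it → [e].
/f/ stays [f].
/u/ stays [u].
Rule 2 applies to /d/ (between /u/ and /a/: between two vowels) → [ð].
/a/ stays [a].
/b/ (between /a/ and /a/): between two vowels, so rule 2 applies → [β].
/a/ (between /b/ and /b/): no rule targets it → [a].
/b/ (between /a/ and /u/): between two vowels, so rule 2 applies → [β].
/u/ — not in any rule's target class → [u].

[ɡefuðaβaβu]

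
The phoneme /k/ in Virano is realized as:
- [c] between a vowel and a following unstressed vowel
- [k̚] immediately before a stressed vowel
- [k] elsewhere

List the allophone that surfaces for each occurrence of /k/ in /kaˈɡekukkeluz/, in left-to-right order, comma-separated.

[k], [c], [k], [k]

Occurrence 1 (position 1): no conditioning environment matches → elsewhere allophone [k].
Occurrence 2 (position 5): between a vowel and a following unstressed vowel → [c].
Occurrence 3 (position 7): no conditioning environment matches → elsewhere allophone [k].
Occurrence 4 (position 8): no conditioning environment matches → elsewhere allophone [k].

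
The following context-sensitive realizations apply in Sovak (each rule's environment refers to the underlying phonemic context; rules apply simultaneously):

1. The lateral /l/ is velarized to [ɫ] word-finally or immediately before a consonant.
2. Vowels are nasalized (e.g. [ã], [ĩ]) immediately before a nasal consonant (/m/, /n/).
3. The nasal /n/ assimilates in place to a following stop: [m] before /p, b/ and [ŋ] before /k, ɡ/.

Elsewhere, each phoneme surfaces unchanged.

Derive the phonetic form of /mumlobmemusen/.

/m/ — not in any rule's target class → [m].
/u/ (between /m/ and /m/): before a nasal consonant, so rule 2 applies → [ũ].
/m/ (between /u/ and /l/): no rule targets it → [m].
/l/ (between /m/ and /o/) fails the environment for rule 1, so it stays [l].
/o/ — between /l/ and /b/; rule 2 does not apply here → [o].
/b/ (between /o/ and /m/): no rule targets it → [b].
/m/ — not in any rule's target class → [m].
/e/ (between /m/ and /m/) occurs before a nasal consonant → [ẽ] by rule 2.
/m/ stays [m].
/u/ — between /m/ and /s/; rule 2 does not apply here → [u].
/s/ (between /u/ and /e/) is unaffected → [s].
/e/ (between /s/ and /n/): before a nasal consonant, so rule 2 applies → [ẽ].
/n/ (word-final) is in the target of rule 3 but the environment (before a labial or velar stop) is not met → [n].

[mũmlobmẽmusẽn]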